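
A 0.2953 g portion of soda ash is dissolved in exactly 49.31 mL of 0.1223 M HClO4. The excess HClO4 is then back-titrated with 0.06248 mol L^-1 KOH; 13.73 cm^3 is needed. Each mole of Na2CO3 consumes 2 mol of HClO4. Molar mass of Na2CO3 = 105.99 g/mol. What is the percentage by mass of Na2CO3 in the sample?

Total n(HClO4) added = 0.1223 x 0.04931 = 0.006031 mol.
n(KOH) used = 0.06248 x 0.01373 = 0.0008579 mol, which equals the excess n(HClO4).
So n(HClO4) consumed by the sample = 0.006031 - 0.0008579 = 0.005173 mol.
n(Na2CO3) = 0.005173 / 2 = 0.002586 mol.
mass Na2CO3 = 0.002586 x 105.99 = 0.2741 g, so %Na2CO3 = 0.2741/0.2953 x 100 = 92.8%.

92.8%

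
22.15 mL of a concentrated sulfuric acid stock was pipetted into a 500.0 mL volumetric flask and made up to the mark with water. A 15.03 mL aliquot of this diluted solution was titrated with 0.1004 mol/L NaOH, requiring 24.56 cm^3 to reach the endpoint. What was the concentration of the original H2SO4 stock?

1.85 M

n(NaOH) = 0.1004 x 0.02456 = 0.002466 mol.
n(H2SO4) in the aliquot = 0.002466 x 1/2 = 0.001233 mol.
[diluted H2SO4] = 0.001233 / 0.01503 = 0.08203 M.
Dilution factor = 500.0/22.15 = 22.57, so [stock] = 0.08203 x 22.57 = 1.85 M.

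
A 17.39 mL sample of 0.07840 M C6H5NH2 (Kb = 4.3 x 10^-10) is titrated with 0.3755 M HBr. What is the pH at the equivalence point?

n(C6H5NH2) = 0.07840 x 0.01739 = 0.001363 mol; V(HBr) at equivalence = 0.001363/0.3755 = 0.003631 L.
At equivalence the base is fully converted to C6H5NH3+; total volume = 0.02102 L, so [C6H5NH3+] = 0.001363/0.02102 = 0.06486 M.
Ka(C6H5NH3+) = Kw/Kb = 1.0e-14 / 4.3 x 10^-10 = 2.33e-5.
[H^+] = sqrt(Ka x [C6H5NH3+]) = sqrt(2.33e-5 x 0.06486) = 0.00123 M.
pH = -log(0.00123) = 2.91.

2.91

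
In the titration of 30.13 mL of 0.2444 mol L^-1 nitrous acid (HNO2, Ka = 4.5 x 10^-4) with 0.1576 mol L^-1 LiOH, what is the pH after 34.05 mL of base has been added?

Initial n(HNO2) = 0.2444 x 0.03013 = 0.007364 mol.
n(LiOH) added = 0.1576 x 0.03405 = 0.005366 mol, converting that many moles of HNO2 to NO2-.
Remaining n(HNO2) = 0.001997 mol; n(NO2-) = 0.005366 mol.
By Henderson-Hasselbalch, pH = pKa + log([A^-]/[HA]) = 3.35 + log(0.005366/0.001997) = 3.35 + (+0.43) = 3.78.

3.78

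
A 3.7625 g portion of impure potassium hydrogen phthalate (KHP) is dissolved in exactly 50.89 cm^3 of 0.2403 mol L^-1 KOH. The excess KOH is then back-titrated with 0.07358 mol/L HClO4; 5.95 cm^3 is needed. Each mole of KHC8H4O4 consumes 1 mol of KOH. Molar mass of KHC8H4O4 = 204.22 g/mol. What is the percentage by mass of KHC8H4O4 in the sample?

64.0%

Total n(KOH) added = 0.2403 x 0.05089 = 0.01223 mol.
n(HClO4) used = 0.07358 x 0.005950 = 0.0004378 mol, which equals the excess n(KOH).
So n(KOH) consumed by the sample = 0.01223 - 0.0004378 = 0.01179 mol.
n(KHC8H4O4) = 0.01179 / 1 = 0.01179 mol.
mass KHC8H4O4 = 0.01179 x 204.22 = 2.408 g, so %KHC8H4O4 = 2.408/3.7625 x 100 = 64.0%.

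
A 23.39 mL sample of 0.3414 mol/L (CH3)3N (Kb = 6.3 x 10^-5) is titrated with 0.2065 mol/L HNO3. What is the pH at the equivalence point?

n((CH3)3N) = 0.3414 x 0.02339 = 0.007985 mol; V(HNO3) at equivalence = 0.007985/0.2065 = 0.03867 L.
At equivalence the base is fully converted to (CH3)3NH+; total volume = 0.06206 L, so [(CH3)3NH+] = 0.007985/0.06206 = 0.1287 M.
Ka((CH3)3NH+) = Kw/Kb = 1.0e-14 / 6.3 x 10^-5 = 1.59e-10.
[H^+] = sqrt(Ka x [(CH3)3NH+]) = sqrt(1.59e-10 x 0.1287) = 4.52e-6 M.
pH = -log(4.52e-6) = 5.34.

5.34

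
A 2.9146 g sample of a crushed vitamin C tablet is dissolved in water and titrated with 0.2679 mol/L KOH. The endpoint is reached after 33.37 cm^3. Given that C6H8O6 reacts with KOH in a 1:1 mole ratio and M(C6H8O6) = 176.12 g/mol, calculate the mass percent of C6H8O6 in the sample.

54.0%

n(KOH) = 0.2679 x 0.03337 = 0.008940 mol.
n(C6H8O6) = 0.008940 / 1 = 0.008940 mol.
mass of C6H8O6 = 0.008940 x 176.12 = 1.574 g.
% purity = 1.574 / 2.9146 x 100 = 54.0%.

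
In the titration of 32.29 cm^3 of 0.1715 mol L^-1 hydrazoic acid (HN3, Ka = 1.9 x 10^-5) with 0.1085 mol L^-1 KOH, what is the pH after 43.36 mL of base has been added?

Initial n(HN3) = 0.1715 x 0.03229 = 0.005538 mol.
n(KOH) added = 0.1085 x 0.04336 = 0.004705 mol, converting that many moles of HN3 to N3-.
Remaining n(HN3) = 0.0008332 mol; n(N3-) = 0.004705 mol.
By Henderson-Hasselbalch, pH = pKa + log([A^-]/[HA]) = 4.72 + log(0.004705/0.0008332) = 4.72 + (+0.75) = 5.47.

5.47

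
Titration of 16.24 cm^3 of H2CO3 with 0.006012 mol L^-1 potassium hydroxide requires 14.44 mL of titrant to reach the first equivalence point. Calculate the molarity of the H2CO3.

0.00535 M

n(KOH) = 0.006012 x 0.01444 = 8.681e-5 mol.
At the first equivalence point, 1 mol OH^- react per mol H2CO3, so n(H2CO3) = 8.681e-5 / 1 = 8.681e-5 mol.
[H2CO3] = 8.681e-5 / 0.01624 L = 0.00535 M.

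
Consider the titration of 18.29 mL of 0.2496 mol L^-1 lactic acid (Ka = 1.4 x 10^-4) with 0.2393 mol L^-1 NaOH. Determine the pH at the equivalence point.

8.47

n(HC3H5O3) = 0.2496 x 0.01829 = 0.004565 mol; V(NaOH) at equivalence = 0.004565/0.2393 = 0.01908 L.
At equivalence all the acid is converted to C3H5O3-; total volume = 0.01829 + 0.01908 = 0.03737 L, so [C3H5O3-] = 0.004565/0.03737 = 0.1222 M.
Kb = Kw/Ka = 1.0e-14 / 1.4 x 10^-4 = 7.14e-11.
[OH^-] = sqrt(Kb x [C3H5O3-]) = sqrt(7.14e-11 x 0.1222) = 2.95e-6 M.
pOH = 5.53, so pH = 14.00 - 5.53 = 8.47.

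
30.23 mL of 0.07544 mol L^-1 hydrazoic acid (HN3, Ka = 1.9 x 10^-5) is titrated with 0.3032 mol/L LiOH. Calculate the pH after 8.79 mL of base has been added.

11.99

n(acid) = 0.07544 x 0.03023 = 0.002281 mol; n(LiOH) added = 0.3032 x 0.008790 = 0.002665 mol.
Base is in excess by 0.002665 - 0.002281 = 0.0003846 mol in a total volume of 0.03902 L.
[OH^-] = 0.0003846/0.03902 = 0.009856 M, so pOH = 2.01 and pH = 14.00 - 2.01 = 11.99.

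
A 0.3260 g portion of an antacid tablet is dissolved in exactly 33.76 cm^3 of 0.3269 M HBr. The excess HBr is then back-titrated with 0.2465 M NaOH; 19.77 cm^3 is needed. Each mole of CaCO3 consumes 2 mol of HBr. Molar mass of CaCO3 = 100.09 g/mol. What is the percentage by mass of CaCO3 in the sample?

94.6%

Total n(HBr) added = 0.3269 x 0.03376 = 0.01104 mol.
n(NaOH) used = 0.2465 x 0.01977 = 0.004873 mol, which equals the excess n(HBr).
So n(HBr) consumed by the sample = 0.01104 - 0.004873 = 0.006163 mol.
n(CaCO3) = 0.006163 / 2 = 0.003081 mol.
mass CaCO3 = 0.003081 x 100.09 = 0.3084 g, so %CaCO3 = 0.3084/0.3260 x 100 = 94.6%.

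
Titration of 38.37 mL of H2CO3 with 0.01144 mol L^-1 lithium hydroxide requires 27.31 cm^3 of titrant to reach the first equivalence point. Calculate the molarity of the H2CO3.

0.00814 M

n(LiOH) = 0.01144 x 0.02731 = 0.0003124 mol.
At the first equivalence point, 1 mol OH^- react per mol H2CO3, so n(H2CO3) = 0.0003124 / 1 = 0.0003124 mol.
[H2CO3] = 0.0003124 / 0.03837 L = 0.00814 M.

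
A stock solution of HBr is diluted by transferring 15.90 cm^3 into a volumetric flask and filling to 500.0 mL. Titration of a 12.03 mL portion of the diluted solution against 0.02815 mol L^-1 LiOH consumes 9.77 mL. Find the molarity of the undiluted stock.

0.719 M

n(LiOH) = 0.02815 x 0.009770 = 0.0002750 mol.
n(HBr) in the aliquot = 0.0002750 mol.
[diluted HBr] = 0.0002750 / 0.01203 = 0.02286 M.
Dilution factor = 500.0/15.90 = 31.45, so [stock] = 0.02286 x 31.45 = 0.719 M.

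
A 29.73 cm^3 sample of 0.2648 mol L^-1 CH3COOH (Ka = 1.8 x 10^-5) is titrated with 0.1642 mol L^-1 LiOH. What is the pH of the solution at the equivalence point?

8.88

n(CH3COOH) = 0.2648 x 0.02973 = 0.007873 mol; V(LiOH) at equivalence = 0.007873/0.1642 = 0.04794 L.
At equivalence all the acid is converted to CH3COO-; total volume = 0.02973 + 0.04794 = 0.07767 L, so [CH3COO-] = 0.007873/0.07767 = 0.1014 M.
Kb = Kw/Ka = 1.0e-14 / 1.8 x 10^-5 = 5.56e-10.
[OH^-] = sqrt(Kb x [CH3COO-]) = sqrt(5.56e-10 x 0.1014) = 7.50e-6 M.
pOH = 5.12, so pH = 14.00 - 5.12 = 8.88.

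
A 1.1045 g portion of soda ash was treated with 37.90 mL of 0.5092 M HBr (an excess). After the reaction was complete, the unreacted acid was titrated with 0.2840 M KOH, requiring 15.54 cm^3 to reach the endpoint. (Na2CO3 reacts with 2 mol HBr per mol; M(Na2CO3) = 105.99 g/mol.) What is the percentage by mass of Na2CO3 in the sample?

Total n(HBr) added = 0.5092 x 0.03790 = 0.01930 mol.
n(KOH) used = 0.2840 x 0.01554 = 0.004413 mol, which equals the excess n(HBr).
So n(HBr) consumed by the sample = 0.01930 - 0.004413 = 0.01489 mol.
n(Na2CO3) = 0.01489 / 2 = 0.007443 mol.
mass Na2CO3 = 0.007443 x 105.99 = 0.7888 g, so %Na2CO3 = 0.7888/1.1045 x 100 = 71.4%.

71.4%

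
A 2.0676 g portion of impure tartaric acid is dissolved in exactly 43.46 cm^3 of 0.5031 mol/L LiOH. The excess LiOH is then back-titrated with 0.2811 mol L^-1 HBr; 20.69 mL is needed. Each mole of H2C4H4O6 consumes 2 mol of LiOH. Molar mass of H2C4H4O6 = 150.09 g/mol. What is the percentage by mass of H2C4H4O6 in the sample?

58.3%

Total n(LiOH) added = 0.5031 x 0.04346 = 0.02186 mol.
n(HBr) used = 0.2811 x 0.02069 = 0.005816 mol, which equals the excess n(LiOH).
So n(LiOH) consumed by the sample = 0.02186 - 0.005816 = 0.01605 mol.
n(H2C4H4O6) = 0.01605 / 2 = 0.008024 mol.
mass H2C4H4O6 = 0.008024 x 150.09 = 1.204 g, so %H2C4H4O6 = 1.204/2.0676 x 100 = 58.3%.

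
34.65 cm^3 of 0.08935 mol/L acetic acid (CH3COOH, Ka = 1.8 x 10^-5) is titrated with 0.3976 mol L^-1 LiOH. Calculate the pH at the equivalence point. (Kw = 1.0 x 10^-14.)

n(CH3COOH) = 0.08935 x 0.03465 = 0.003096 mol; V(LiOH) at equivalence = 0.003096/0.3976 = 0.007787 L.
At equivalence all the acid is converted to CH3COO-; total volume = 0.03465 + 0.007787 = 0.04244 L, so [CH3COO-] = 0.003096/0.04244 = 0.07296 M.
Kb = Kw/Ka = 1.0e-14 / 1.8 x 10^-5 = 5.56e-10.
[OH^-] = sqrt(Kb x [CH3COO-]) = sqrt(5.56e-10 x 0.07296) = 6.37e-6 M.
pOH = 5.20, so pH = 14.00 - 5.20 = 8.80.

8.80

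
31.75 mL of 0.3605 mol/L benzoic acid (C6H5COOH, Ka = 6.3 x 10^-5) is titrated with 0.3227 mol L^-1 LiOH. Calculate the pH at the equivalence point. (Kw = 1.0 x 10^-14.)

8.72

n(C6H5COOH) = 0.3605 x 0.03175 = 0.01145 mol; V(LiOH) at equivalence = 0.01145/0.3227 = 0.03547 L.
At equivalence all the acid is converted to C6H5COO-; total volume = 0.03175 + 0.03547 = 0.06722 L, so [C6H5COO-] = 0.01145/0.06722 = 0.1703 M.
Kb = Kw/Ka = 1.0e-14 / 6.3 x 10^-5 = 1.59e-10.
[OH^-] = sqrt(Kb x [C6H5COO-]) = sqrt(1.59e-10 x 0.1703) = 5.20e-6 M.
pOH = 5.28, so pH = 14.00 - 5.28 = 8.72.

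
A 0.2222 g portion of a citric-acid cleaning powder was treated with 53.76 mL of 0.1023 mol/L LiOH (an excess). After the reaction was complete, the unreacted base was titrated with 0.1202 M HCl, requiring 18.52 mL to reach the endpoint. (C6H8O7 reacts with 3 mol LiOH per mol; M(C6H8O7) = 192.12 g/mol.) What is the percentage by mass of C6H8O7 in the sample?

Total n(LiOH) added = 0.1023 x 0.05376 = 0.005500 mol.
n(HCl) used = 0.1202 x 0.01852 = 0.002226 mol, which equals the excess n(LiOH).
So n(LiOH) consumed by the sample = 0.005500 - 0.002226 = 0.003274 mol.
n(C6H8O7) = 0.003274 / 3 = 0.001091 mol.
mass C6H8O7 = 0.001091 x 192.12 = 0.2096 g, so %C6H8O7 = 0.2096/0.2222 x 100 = 94.3%.

94.3%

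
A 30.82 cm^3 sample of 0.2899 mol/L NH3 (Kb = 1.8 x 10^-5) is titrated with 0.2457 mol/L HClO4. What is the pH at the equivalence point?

5.07

n(NH3) = 0.2899 x 0.03082 = 0.008935 mol; V(HClO4) at equivalence = 0.008935/0.2457 = 0.03636 L.
At equivalence the base is fully converted to NH4+; total volume = 0.06718 L, so [NH4+] = 0.008935/0.06718 = 0.1330 M.
Ka(NH4+) = Kw/Kb = 1.0e-14 / 1.8 x 10^-5 = 5.56e-10.
[H^+] = sqrt(Ka x [NH4+]) = sqrt(5.56e-10 x 0.1330) = 8.60e-6 M.
pH = -log(8.60e-6) = 5.07.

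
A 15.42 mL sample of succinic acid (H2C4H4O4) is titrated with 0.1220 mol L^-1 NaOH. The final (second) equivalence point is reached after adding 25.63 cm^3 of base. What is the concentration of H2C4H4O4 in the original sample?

n(NaOH) = 0.1220 x 0.02563 = 0.003127 mol.
At the final (second) equivalence point, 2 mol OH^- react per mol H2C4H4O4, so n(H2C4H4O4) = 0.003127 / 2 = 0.001563 mol.
[H2C4H4O4] = 0.001563 / 0.01542 L = 0.101 M.

0.101 M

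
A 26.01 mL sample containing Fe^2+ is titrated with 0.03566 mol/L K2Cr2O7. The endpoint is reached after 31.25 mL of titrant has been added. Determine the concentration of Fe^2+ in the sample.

0.257 M

n(K2Cr2O7) = 0.03566 x 0.03125 = 0.001114 mol.
From the balanced equation, 1 mol K2Cr2O7 reacts with 6 mol Fe^2+, so n(Fe^2+) = 0.001114 x 6/1 = 0.006686 mol.
[Fe^2+] = 0.006686 / 0.02601 L = 0.257 M.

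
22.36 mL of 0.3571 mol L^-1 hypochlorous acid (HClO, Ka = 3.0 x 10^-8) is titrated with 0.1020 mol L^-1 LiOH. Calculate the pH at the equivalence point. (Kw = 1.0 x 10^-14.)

10.21

n(HClO) = 0.3571 x 0.02236 = 0.007985 mol; V(LiOH) at equivalence = 0.007985/0.1020 = 0.07828 L.
At equivalence all the acid is converted to ClO-; total volume = 0.02236 + 0.07828 = 0.1006 L, so [ClO-] = 0.007985/0.1006 = 0.07934 M.
Kb = Kw/Ka = 1.0e-14 / 3.0 x 10^-8 = 3.33e-7.
[OH^-] = sqrt(Kb x [ClO-]) = sqrt(3.33e-7 x 0.07934) = 0.000163 M.
pOH = 3.79, so pH = 14.00 - 3.79 = 10.21.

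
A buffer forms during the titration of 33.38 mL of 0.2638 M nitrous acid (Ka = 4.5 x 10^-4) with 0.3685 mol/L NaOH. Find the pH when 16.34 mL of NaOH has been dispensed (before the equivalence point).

Initial n(HNO2) = 0.2638 x 0.03338 = 0.008806 mol.
n(NaOH) added = 0.3685 x 0.01634 = 0.006021 mol, converting that many moles of HNO2 to NO2-.
Remaining n(HNO2) = 0.002784 mol; n(NO2-) = 0.006021 mol.
By Henderson-Hasselbalch, pH = pKa + log([A^-]/[HA]) = 3.35 + log(0.006021/0.002784) = 3.35 + (+0.33) = 3.68.

3.68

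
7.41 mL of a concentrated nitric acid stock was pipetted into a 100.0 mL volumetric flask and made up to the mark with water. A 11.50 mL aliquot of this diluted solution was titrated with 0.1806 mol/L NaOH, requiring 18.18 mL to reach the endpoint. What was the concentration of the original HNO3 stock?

n(NaOH) = 0.1806 x 0.01818 = 0.003283 mol.
n(HNO3) in the aliquot = 0.003283 mol.
[diluted HNO3] = 0.003283 / 0.01150 = 0.2855 M.
Dilution factor = 100.0/7.410 = 13.50, so [stock] = 0.2855 x 13.50 = 3.85 M.

3.85 M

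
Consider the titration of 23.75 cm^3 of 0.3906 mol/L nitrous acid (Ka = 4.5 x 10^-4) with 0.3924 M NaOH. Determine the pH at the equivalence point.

n(HNO2) = 0.3906 x 0.02375 = 0.009277 mol; V(NaOH) at equivalence = 0.009277/0.3924 = 0.02364 L.
At equivalence all the acid is converted to NO2-; total volume = 0.02375 + 0.02364 = 0.04739 L, so [NO2-] = 0.009277/0.04739 = 0.1957 M.
Kb = Kw/Ka = 1.0e-14 / 4.5 x 10^-4 = 2.22e-11.
[OH^-] = sqrt(Kb x [NO2-]) = sqrt(2.22e-11 x 0.1957) = 2.09e-6 M.
pOH = 5.68, so pH = 14.00 - 5.68 = 8.32.

8.32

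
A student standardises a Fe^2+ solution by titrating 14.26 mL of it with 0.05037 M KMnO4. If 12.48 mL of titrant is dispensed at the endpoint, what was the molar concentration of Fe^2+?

0.220 M

n(KMnO4) = 0.05037 x 0.01248 = 0.0006286 mol.
From the balanced equation, 1 mol KMnO4 reacts with 5 mol Fe^2+, so n(Fe^2+) = 0.0006286 x 5/1 = 0.003143 mol.
[Fe^2+] = 0.003143 / 0.01426 L = 0.220 M.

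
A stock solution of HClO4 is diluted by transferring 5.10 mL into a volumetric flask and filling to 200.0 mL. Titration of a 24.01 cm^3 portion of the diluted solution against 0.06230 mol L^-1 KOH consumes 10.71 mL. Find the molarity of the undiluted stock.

1.09 M

n(KOH) = 0.06230 x 0.01071 = 0.0006672 mol.
n(HClO4) in the aliquot = 0.0006672 mol.
[diluted HClO4] = 0.0006672 / 0.02401 = 0.02779 M.
Dilution factor = 200.0/5.100 = 39.22, so [stock] = 0.02779 x 39.22 = 1.09 M.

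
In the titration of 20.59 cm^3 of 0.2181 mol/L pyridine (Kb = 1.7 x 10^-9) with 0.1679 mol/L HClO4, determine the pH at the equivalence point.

n(C5H5N) = 0.2181 x 0.02059 = 0.004491 mol; V(HClO4) at equivalence = 0.004491/0.1679 = 0.02675 L.
At equivalence the base is fully converted to C5H5NH+; total volume = 0.04734 L, so [C5H5NH+] = 0.004491/0.04734 = 0.09487 M.
Ka(C5H5NH+) = Kw/Kb = 1.0e-14 / 1.7 x 10^-9 = 5.88e-6.
[H^+] = sqrt(Ka x [C5H5NH+]) = sqrt(5.88e-6 x 0.09487) = 0.000747 M.
pH = -log(0.000747) = 3.13.

3.13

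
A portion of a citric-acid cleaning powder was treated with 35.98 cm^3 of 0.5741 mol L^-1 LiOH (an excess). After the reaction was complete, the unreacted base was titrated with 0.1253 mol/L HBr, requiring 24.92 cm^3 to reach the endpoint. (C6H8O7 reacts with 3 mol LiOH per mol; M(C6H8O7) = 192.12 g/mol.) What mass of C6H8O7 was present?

1.12 g

Total n(LiOH) added = 0.5741 x 0.03598 = 0.02066 mol.
n(HBr) used = 0.1253 x 0.02492 = 0.003122 mol, which equals the excess n(LiOH).
So n(LiOH) consumed by the sample = 0.02066 - 0.003122 = 0.01753 mol.
n(C6H8O7) = 0.01753 / 3 = 0.005845 mol.
mass = 0.005845 mol x 192.12 g/mol = 1.12 g.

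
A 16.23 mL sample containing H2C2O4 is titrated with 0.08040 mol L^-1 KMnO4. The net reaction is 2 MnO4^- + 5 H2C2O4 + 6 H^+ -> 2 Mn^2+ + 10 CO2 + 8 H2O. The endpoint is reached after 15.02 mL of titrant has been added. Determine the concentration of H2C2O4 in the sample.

n(KMnO4) = 0.08040 x 0.01502 = 0.001208 mol.
From the balanced equation, 2 mol KMnO4 reacts with 5 mol H2C2O4, so n(H2C2O4) = 0.001208 x 5/2 = 0.003019 mol.
[H2C2O4] = 0.003019 / 0.01623 L = 0.186 M.

0.186 M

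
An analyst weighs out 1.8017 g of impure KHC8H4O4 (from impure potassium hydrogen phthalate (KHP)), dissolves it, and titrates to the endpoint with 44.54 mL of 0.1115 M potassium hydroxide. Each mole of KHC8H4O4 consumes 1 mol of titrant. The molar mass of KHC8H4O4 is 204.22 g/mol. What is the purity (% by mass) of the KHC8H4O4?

56.3%

n(KOH) = 0.1115 x 0.04454 = 0.004966 mol.
n(KHC8H4O4) = 0.004966 / 1 = 0.004966 mol.
mass of KHC8H4O4 = 0.004966 x 204.22 = 1.014 g.
% purity = 1.014 / 1.8017 x 100 = 56.3%.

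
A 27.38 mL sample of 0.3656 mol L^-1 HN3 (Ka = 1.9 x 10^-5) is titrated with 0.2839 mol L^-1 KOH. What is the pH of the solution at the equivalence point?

8.96

n(HN3) = 0.3656 x 0.02738 = 0.01001 mol; V(KOH) at equivalence = 0.01001/0.2839 = 0.03526 L.
At equivalence all the acid is converted to N3-; total volume = 0.02738 + 0.03526 = 0.06264 L, so [N3-] = 0.01001/0.06264 = 0.1598 M.
Kb = Kw/Ka = 1.0e-14 / 1.9 x 10^-5 = 5.26e-10.
[OH^-] = sqrt(Kb x [N3-]) = sqrt(5.26e-10 x 0.1598) = 9.17e-6 M.
pOH = 5.04, so pH = 14.00 - 5.04 = 8.96.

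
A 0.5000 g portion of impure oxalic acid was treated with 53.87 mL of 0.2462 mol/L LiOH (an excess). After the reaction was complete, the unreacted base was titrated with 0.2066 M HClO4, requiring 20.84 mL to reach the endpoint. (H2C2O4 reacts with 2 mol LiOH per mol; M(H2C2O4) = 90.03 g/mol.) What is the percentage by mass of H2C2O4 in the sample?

Total n(LiOH) added = 0.2462 x 0.05387 = 0.01326 mol.
n(HClO4) used = 0.2066 x 0.02084 = 0.004306 mol, which equals the excess n(LiOH).
So n(LiOH) consumed by the sample = 0.01326 - 0.004306 = 0.008957 mol.
n(H2C2O4) = 0.008957 / 2 = 0.004479 mol.
mass H2C2O4 = 0.004479 x 90.03 = 0.4032 g, so %H2C2O4 = 0.4032/0.5000 x 100 = 80.6%.

80.6%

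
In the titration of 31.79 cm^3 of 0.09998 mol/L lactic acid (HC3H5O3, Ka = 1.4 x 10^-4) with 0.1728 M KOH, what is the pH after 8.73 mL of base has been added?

Initial n(HC3H5O3) = 0.09998 x 0.03179 = 0.003178 mol.
n(KOH) added = 0.1728 x 0.008730 = 0.001509 mol, converting that many moles of HC3H5O3 to C3H5O3-.
Remaining n(HC3H5O3) = 0.001670 mol; n(C3H5O3-) = 0.001509 mol.
By Henderson-Hasselbalch, pH = pKa + log([A^-]/[HA]) = 3.85 + log(0.001509/0.001670) = 3.85 + (-0.04) = 3.81.

3.81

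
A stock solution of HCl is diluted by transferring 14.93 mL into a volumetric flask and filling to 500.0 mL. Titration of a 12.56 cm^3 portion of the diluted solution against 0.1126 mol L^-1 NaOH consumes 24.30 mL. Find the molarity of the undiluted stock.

7.30 M

n(NaOH) = 0.1126 x 0.02430 = 0.002736 mol.
n(HCl) in the aliquot = 0.002736 mol.
[diluted HCl] = 0.002736 / 0.01256 = 0.2178 M.
Dilution factor = 500.0/14.93 = 33.49, so [stock] = 0.2178 x 33.49 = 7.30 M.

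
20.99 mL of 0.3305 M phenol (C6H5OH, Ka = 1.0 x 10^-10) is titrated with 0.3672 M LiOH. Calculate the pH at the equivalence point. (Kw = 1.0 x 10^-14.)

11.62

n(C6H5OH) = 0.3305 x 0.02099 = 0.006937 mol; V(LiOH) at equivalence = 0.006937/0.3672 = 0.01889 L.
At equivalence all the acid is converted to C6H5O-; total volume = 0.02099 + 0.01889 = 0.03988 L, so [C6H5O-] = 0.006937/0.03988 = 0.1739 M.
Kb = Kw/Ka = 1.0e-14 / 1.0 x 10^-10 = 0.000100.
[OH^-] = sqrt(Kb x [C6H5O-]) = sqrt(0.000100 x 0.1739) = 0.00417 M.
pOH = 2.38, so pH = 14.00 - 2.38 = 11.62.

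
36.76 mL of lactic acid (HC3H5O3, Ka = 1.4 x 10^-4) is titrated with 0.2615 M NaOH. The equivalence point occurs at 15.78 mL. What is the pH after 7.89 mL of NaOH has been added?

3.85

7.89 mL is exactly half the equivalence volume (15.78/2), i.e. the half-equivalence point.
There, n(HA) = n(A^-), so pH = pKa = -log(1.4 x 10^-4) = 3.85.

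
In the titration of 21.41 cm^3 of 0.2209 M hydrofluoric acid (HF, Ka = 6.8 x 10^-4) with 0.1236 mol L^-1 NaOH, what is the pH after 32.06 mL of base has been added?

Initial n(HF) = 0.2209 x 0.02141 = 0.004729 mol.
n(NaOH) added = 0.1236 x 0.03206 = 0.003963 mol, converting that many moles of HF to F-.
Remaining n(HF) = 0.0007669 mol; n(F-) = 0.003963 mol.
By Henderson-Hasselbalch, pH = pKa + log([A^-]/[HA]) = 3.17 + log(0.003963/0.0007669) = 3.17 + (+0.71) = 3.88.

3.88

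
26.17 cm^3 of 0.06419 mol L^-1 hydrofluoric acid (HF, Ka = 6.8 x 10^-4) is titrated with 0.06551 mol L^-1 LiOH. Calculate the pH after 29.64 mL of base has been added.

n(acid) = 0.06419 x 0.02617 = 0.001680 mol; n(LiOH) added = 0.06551 x 0.02964 = 0.001942 mol.
Base is in excess by 0.001942 - 0.001680 = 0.0002619 mol in a total volume of 0.05581 L.
[OH^-] = 0.0002619/0.05581 = 0.004692 M, so pOH = 2.33 and pH = 14.00 - 2.33 = 11.67.

11.67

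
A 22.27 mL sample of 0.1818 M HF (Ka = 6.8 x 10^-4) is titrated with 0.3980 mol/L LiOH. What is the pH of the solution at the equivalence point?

8.13

n(HF) = 0.1818 x 0.02227 = 0.004049 mol; V(LiOH) at equivalence = 0.004049/0.3980 = 0.01017 L.
At equivalence all the acid is converted to F-; total volume = 0.02227 + 0.01017 = 0.03244 L, so [F-] = 0.004049/0.03244 = 0.1248 M.
Kb = Kw/Ka = 1.0e-14 / 6.8 x 10^-4 = 1.47e-11.
[OH^-] = sqrt(Kb x [F-]) = sqrt(1.47e-11 x 0.1248) = 1.35e-6 M.
pOH = 5.87, so pH = 14.00 - 5.87 = 8.13.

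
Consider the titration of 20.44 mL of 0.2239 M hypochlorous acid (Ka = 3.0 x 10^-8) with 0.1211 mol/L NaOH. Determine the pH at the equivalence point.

10.21

n(HClO) = 0.2239 x 0.02044 = 0.004577 mol; V(NaOH) at equivalence = 0.004577/0.1211 = 0.03779 L.
At equivalence all the acid is converted to ClO-; total volume = 0.02044 + 0.03779 = 0.05823 L, so [ClO-] = 0.004577/0.05823 = 0.07859 M.
Kb = Kw/Ka = 1.0e-14 / 3.0 x 10^-8 = 3.33e-7.
[OH^-] = sqrt(Kb x [ClO-]) = sqrt(3.33e-7 x 0.07859) = 0.000162 M.
pOH = 3.79, so pH = 14.00 - 3.79 = 10.21.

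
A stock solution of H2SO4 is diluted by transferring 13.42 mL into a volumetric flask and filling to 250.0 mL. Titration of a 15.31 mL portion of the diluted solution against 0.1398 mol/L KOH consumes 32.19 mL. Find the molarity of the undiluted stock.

n(KOH) = 0.1398 x 0.03219 = 0.004500 mol.
n(H2SO4) in the aliquot = 0.004500 x 1/2 = 0.002250 mol.
[diluted H2SO4] = 0.002250 / 0.01531 = 0.1470 M.
Dilution factor = 250.0/13.42 = 18.63, so [stock] = 0.1470 x 18.63 = 2.74 M.

2.74 M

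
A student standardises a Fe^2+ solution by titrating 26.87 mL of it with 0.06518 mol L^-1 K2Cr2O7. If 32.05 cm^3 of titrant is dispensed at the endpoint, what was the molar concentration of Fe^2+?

n(K2Cr2O7) = 0.06518 x 0.03205 = 0.002089 mol.
From the balanced equation, 1 mol K2Cr2O7 reacts with 6 mol Fe^2+, so n(Fe^2+) = 0.002089 x 6/1 = 0.01253 mol.
[Fe^2+] = 0.01253 / 0.02687 L = 0.466 M.

0.466 M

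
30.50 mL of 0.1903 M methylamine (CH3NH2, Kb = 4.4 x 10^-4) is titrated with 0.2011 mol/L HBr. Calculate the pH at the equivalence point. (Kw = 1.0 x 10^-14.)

5.83

n(CH3NH2) = 0.1903 x 0.03050 = 0.005804 mol; V(HBr) at equivalence = 0.005804/0.2011 = 0.02886 L.
At equivalence the base is fully converted to CH3NH3+; total volume = 0.05936 L, so [CH3NH3+] = 0.005804/0.05936 = 0.09778 M.
Ka(CH3NH3+) = Kw/Kb = 1.0e-14 / 4.4 x 10^-4 = 2.27e-11.
[H^+] = sqrt(Ka x [CH3NH3+]) = sqrt(2.27e-11 x 0.09778) = 1.49e-6 M.
pH = -log(1.49e-6) = 5.83.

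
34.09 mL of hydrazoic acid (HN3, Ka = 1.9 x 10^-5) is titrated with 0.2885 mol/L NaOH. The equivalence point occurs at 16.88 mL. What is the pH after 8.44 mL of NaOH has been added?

8.44 mL is exactly half the equivalence volume (16.88/2), i.e. the half-equivalence point.
There, n(HA) = n(A^-), so pH = pKa = -log(1.9 x 10^-5) = 4.72.

4.72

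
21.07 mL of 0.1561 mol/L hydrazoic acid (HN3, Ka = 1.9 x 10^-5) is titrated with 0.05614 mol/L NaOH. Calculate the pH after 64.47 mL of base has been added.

11.59

n(acid) = 0.1561 x 0.02107 = 0.003289 mol; n(NaOH) added = 0.05614 x 0.06447 = 0.003619 mol.
Base is in excess by 0.003619 - 0.003289 = 0.0003303 mol in a total volume of 0.08554 L.
[OH^-] = 0.0003303/0.08554 = 0.003862 M, so pOH = 2.41 and pH = 14.00 - 2.41 = 11.59.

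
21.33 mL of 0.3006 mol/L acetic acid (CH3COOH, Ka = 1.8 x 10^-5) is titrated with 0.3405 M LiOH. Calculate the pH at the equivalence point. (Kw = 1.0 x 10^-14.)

8.97

n(CH3COOH) = 0.3006 x 0.02133 = 0.006412 mol; V(LiOH) at equivalence = 0.006412/0.3405 = 0.01883 L.
At equivalence all the acid is converted to CH3COO-; total volume = 0.02133 + 0.01883 = 0.04016 L, so [CH3COO-] = 0.006412/0.04016 = 0.1597 M.
Kb = Kw/Ka = 1.0e-14 / 1.8 x 10^-5 = 5.56e-10.
[OH^-] = sqrt(Kb x [CH3COO-]) = sqrt(5.56e-10 x 0.1597) = 9.42e-6 M.
pOH = 5.03, so pH = 14.00 - 5.03 = 8.97.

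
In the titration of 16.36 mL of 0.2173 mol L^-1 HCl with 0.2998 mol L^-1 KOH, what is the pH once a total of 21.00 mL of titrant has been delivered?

n(acid) = 0.2173 x 0.01636 = 0.003555 mol; n(KOH) added = 0.2998 x 0.02100 = 0.006296 mol.
Base is in excess by 0.006296 - 0.003555 = 0.002741 mol in a total volume of 0.03736 L.
[OH^-] = 0.002741/0.03736 = 0.07336 M, so pOH = 1.13 and pH = 14.00 - 1.13 = 12.87.

12.87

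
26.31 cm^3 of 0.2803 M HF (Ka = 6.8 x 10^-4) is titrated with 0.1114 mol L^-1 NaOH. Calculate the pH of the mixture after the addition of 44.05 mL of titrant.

3.47

Initial n(HF) = 0.2803 x 0.02631 = 0.007375 mol.
n(NaOH) added = 0.1114 x 0.04405 = 0.004907 mol, converting that many moles of HF to F-.
Remaining n(HF) = 0.002468 mol; n(F-) = 0.004907 mol.
By Henderson-Hasselbalch, pH = pKa + log([A^-]/[HA]) = 3.17 + log(0.004907/0.002468) = 3.17 + (+0.30) = 3.47.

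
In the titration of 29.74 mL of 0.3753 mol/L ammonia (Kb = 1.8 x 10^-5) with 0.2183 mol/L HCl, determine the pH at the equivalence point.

n(NH3) = 0.3753 x 0.02974 = 0.01116 mol; V(HCl) at equivalence = 0.01116/0.2183 = 0.05113 L.
At equivalence the base is fully converted to NH4+; total volume = 0.08087 L, so [NH4+] = 0.01116/0.08087 = 0.1380 M.
Ka(NH4+) = Kw/Kb = 1.0e-14 / 1.8 x 10^-5 = 5.56e-10.
[H^+] = sqrt(Ka x [NH4+]) = sqrt(5.56e-10 x 0.1380) = 8.76e-6 M.
pH = -log(8.76e-6) = 5.06.

5.06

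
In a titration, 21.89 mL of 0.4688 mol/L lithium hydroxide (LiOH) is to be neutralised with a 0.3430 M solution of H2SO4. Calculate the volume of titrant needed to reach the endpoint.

15.0 mL

n(LiOH) = 0.4688 mol/L x 0.02189 L = 0.01026 mol.
The neutralisation is 2 LiOH : 1 H2SO4, so n(H2SO4) = 0.01026 x 1/2 = 0.005131 mol.
V(H2SO4) = 0.005131 / 0.3430 = 0.01496 L = 15.0 mL.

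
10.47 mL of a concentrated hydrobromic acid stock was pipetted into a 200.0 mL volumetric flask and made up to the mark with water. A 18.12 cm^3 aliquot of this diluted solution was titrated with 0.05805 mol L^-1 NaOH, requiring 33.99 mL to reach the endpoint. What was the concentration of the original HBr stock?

2.08 M

n(NaOH) = 0.05805 x 0.03399 = 0.001973 mol.
n(HBr) in the aliquot = 0.001973 mol.
[diluted HBr] = 0.001973 / 0.01812 = 0.1089 M.
Dilution factor = 200.0/10.47 = 19.10, so [stock] = 0.1089 x 19.10 = 2.08 M.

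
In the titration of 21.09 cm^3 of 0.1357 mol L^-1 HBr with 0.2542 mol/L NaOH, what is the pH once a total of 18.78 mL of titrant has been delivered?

n(acid) = 0.1357 x 0.02109 = 0.002862 mol; n(NaOH) added = 0.2542 x 0.01878 = 0.004774 mol.
Base is in excess by 0.004774 - 0.002862 = 0.001912 mol in a total volume of 0.03987 L.
[OH^-] = 0.001912/0.03987 = 0.04795 M, so pOH = 1.32 and pH = 14.00 - 1.32 = 12.68.

12.68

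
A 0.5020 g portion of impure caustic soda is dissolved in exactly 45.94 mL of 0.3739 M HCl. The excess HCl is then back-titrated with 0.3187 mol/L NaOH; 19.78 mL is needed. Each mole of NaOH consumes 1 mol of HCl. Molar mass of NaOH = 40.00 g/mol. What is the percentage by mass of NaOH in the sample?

86.6%

Total n(HCl) added = 0.3739 x 0.04594 = 0.01718 mol.
n(NaOH) used = 0.3187 x 0.01978 = 0.006304 mol, which equals the excess n(HCl).
So n(HCl) consumed by the sample = 0.01718 - 0.006304 = 0.01087 mol.
n(NaOH) = 0.01087 / 1 = 0.01087 mol.
mass NaOH = 0.01087 x 40.00 = 0.4349 g, so %NaOH = 0.4349/0.5020 x 100 = 86.6%.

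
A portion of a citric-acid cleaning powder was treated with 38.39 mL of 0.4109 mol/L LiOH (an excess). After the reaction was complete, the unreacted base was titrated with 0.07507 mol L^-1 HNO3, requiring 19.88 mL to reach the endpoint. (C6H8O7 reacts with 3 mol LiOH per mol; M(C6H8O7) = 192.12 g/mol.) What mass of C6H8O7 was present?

Total n(LiOH) added = 0.4109 x 0.03839 = 0.01577 mol.
n(HNO3) used = 0.07507 x 0.01988 = 0.001492 mol, which equals the excess n(LiOH).
So n(LiOH) consumed by the sample = 0.01577 - 0.001492 = 0.01428 mol.
n(C6H8O7) = 0.01428 / 3 = 0.004761 mol.
mass = 0.004761 mol x 192.12 g/mol = 0.915 g.

0.915 g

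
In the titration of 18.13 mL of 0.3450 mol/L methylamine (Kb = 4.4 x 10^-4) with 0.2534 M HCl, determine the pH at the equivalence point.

5.74

n(CH3NH2) = 0.3450 x 0.01813 = 0.006255 mol; V(HCl) at equivalence = 0.006255/0.2534 = 0.02468 L.
At equivalence the base is fully converted to CH3NH3+; total volume = 0.04281 L, so [CH3NH3+] = 0.006255/0.04281 = 0.1461 M.
Ka(CH3NH3+) = Kw/Kb = 1.0e-14 / 4.4 x 10^-4 = 2.27e-11.
[H^+] = sqrt(Ka x [CH3NH3+]) = sqrt(2.27e-11 x 0.1461) = 1.82e-6 M.
pH = -log(1.82e-6) = 5.74.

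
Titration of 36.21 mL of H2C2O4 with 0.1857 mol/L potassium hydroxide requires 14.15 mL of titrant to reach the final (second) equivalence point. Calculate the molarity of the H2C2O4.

0.0363 M

n(KOH) = 0.1857 x 0.01415 = 0.002628 mol.
At the final (second) equivalence point, 2 mol OH^- react per mol H2C2O4, so n(H2C2O4) = 0.002628 / 2 = 0.001314 mol.
[H2C2O4] = 0.001314 / 0.03621 L = 0.0363 M.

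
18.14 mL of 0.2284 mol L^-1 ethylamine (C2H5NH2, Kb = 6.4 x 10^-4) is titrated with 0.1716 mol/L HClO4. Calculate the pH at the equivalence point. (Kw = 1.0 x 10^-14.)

n(C2H5NH2) = 0.2284 x 0.01814 = 0.004143 mol; V(HClO4) at equivalence = 0.004143/0.1716 = 0.02414 L.
At equivalence the base is fully converted to C2H5NH3+; total volume = 0.04228 L, so [C2H5NH3+] = 0.004143/0.04228 = 0.09798 M.
Ka(C2H5NH3+) = Kw/Kb = 1.0e-14 / 6.4 x 10^-4 = 1.56e-11.
[H^+] = sqrt(Ka x [C2H5NH3+]) = sqrt(1.56e-11 x 0.09798) = 1.24e-6 M.
pH = -log(1.24e-6) = 5.91.

5.91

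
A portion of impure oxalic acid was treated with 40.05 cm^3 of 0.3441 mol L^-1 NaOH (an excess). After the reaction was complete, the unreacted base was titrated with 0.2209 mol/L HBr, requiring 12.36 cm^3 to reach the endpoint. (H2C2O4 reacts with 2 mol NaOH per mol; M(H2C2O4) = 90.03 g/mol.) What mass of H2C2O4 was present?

0.497 g

Total n(NaOH) added = 0.3441 x 0.04005 = 0.01378 mol.
n(HBr) used = 0.2209 x 0.01236 = 0.002730 mol, which equals the excess n(NaOH).
So n(NaOH) consumed by the sample = 0.01378 - 0.002730 = 0.01105 mol.
n(H2C2O4) = 0.01105 / 2 = 0.005525 mol.
mass = 0.005525 mol x 90.03 g/mol = 0.497 g.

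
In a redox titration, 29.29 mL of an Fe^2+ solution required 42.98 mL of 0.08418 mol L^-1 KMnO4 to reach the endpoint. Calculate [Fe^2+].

n(KMnO4) = 0.08418 x 0.04298 = 0.003618 mol.
From the balanced equation, 1 mol KMnO4 reacts with 5 mol Fe^2+, so n(Fe^2+) = 0.003618 x 5/1 = 0.01809 mol.
[Fe^2+] = 0.01809 / 0.02929 L = 0.618 M.

0.618 M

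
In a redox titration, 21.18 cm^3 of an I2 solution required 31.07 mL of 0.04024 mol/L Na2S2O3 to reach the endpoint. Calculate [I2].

0.0295 M

n(Na2S2O3) = 0.04024 x 0.03107 = 0.001250 mol.
From the balanced equation, 2 mol Na2S2O3 reacts with 1 mol I2, so n(I2) = 0.001250 x 1/2 = 0.0006251 mol.
[I2] = 0.0006251 / 0.02118 L = 0.0295 M.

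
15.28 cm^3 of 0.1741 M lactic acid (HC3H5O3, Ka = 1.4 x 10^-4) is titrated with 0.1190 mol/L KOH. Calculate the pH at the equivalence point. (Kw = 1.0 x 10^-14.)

8.35

n(HC3H5O3) = 0.1741 x 0.01528 = 0.002660 mol; V(KOH) at equivalence = 0.002660/0.1190 = 0.02236 L.
At equivalence all the acid is converted to C3H5O3-; total volume = 0.01528 + 0.02236 = 0.03764 L, so [C3H5O3-] = 0.002660/0.03764 = 0.07069 M.
Kb = Kw/Ka = 1.0e-14 / 1.4 x 10^-4 = 7.14e-11.
[OH^-] = sqrt(Kb x [C3H5O3-]) = sqrt(7.14e-11 x 0.07069) = 2.25e-6 M.
pOH = 5.65, so pH = 14.00 - 5.65 = 8.35.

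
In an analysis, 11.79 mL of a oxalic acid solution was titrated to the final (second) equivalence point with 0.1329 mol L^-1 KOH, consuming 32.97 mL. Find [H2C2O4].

0.186 M

n(KOH) = 0.1329 x 0.03297 = 0.004382 mol.
At the final (second) equivalence point, 2 mol OH^- react per mol H2C2O4, so n(H2C2O4) = 0.004382 / 2 = 0.002191 mol.
[H2C2O4] = 0.002191 / 0.01179 L = 0.186 M.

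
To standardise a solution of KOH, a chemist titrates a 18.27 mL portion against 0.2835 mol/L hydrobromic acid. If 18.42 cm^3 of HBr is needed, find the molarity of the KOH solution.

n(HBr) delivered = 0.2835 x 0.01842 = 0.005222 mol.
For a 1:1 reaction, n(KOH) = 0.005222 mol.
[KOH] = 0.005222 mol / 0.01827 L = 0.286 M.

0.286 M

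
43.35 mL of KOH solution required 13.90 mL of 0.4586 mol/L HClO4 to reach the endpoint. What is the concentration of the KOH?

0.147 M

n(HClO4) delivered = 0.4586 x 0.01390 = 0.006375 mol.
For a 1:1 reaction, n(KOH) = 0.006375 mol.
[KOH] = 0.006375 mol / 0.04335 L = 0.147 M.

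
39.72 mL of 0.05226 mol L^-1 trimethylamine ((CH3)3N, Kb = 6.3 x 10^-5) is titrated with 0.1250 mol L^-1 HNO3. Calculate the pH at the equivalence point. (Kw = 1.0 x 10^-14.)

5.62

n((CH3)3N) = 0.05226 x 0.03972 = 0.002076 mol; V(HNO3) at equivalence = 0.002076/0.1250 = 0.01661 L.
At equivalence the base is fully converted to (CH3)3NH+; total volume = 0.05633 L, so [(CH3)3NH+] = 0.002076/0.05633 = 0.03685 M.
Ka((CH3)3NH+) = Kw/Kb = 1.0e-14 / 6.3 x 10^-5 = 1.59e-10.
[H^+] = sqrt(Ka x [(CH3)3NH+]) = sqrt(1.59e-10 x 0.03685) = 2.42e-6 M.
pH = -log(2.42e-6) = 5.62.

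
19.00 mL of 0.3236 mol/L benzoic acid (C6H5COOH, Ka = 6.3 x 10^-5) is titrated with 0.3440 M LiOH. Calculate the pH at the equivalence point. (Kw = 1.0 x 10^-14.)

8.71

n(C6H5COOH) = 0.3236 x 0.01900 = 0.006148 mol; V(LiOH) at equivalence = 0.006148/0.3440 = 0.01787 L.
At equivalence all the acid is converted to C6H5COO-; total volume = 0.01900 + 0.01787 = 0.03687 L, so [C6H5COO-] = 0.006148/0.03687 = 0.1667 M.
Kb = Kw/Ka = 1.0e-14 / 6.3 x 10^-5 = 1.59e-10.
[OH^-] = sqrt(Kb x [C6H5COO-]) = sqrt(1.59e-10 x 0.1667) = 5.14e-6 M.
pOH = 5.29, so pH = 14.00 - 5.29 = 8.71.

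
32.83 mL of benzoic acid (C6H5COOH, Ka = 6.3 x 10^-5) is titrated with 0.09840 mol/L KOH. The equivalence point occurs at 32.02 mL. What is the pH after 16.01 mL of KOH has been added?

16.01 mL is exactly half the equivalence volume (32.02/2), i.e. the half-equivalence point.
There, n(HA) = n(A^-), so pH = pKa = -log(6.3 x 10^-5) = 4.20.

4.20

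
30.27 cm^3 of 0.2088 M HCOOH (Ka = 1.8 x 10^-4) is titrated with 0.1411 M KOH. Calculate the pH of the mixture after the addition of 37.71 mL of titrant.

Initial n(HCOOH) = 0.2088 x 0.03027 = 0.006320 mol.
n(KOH) added = 0.1411 x 0.03771 = 0.005321 mol, converting that many moles of HCOOH to HCOO-.
Remaining n(HCOOH) = 0.0009995 mol; n(HCOO-) = 0.005321 mol.
By Henderson-Hasselbalch, pH = pKa + log([A^-]/[HA]) = 3.74 + log(0.005321/0.0009995) = 3.74 + (+0.73) = 4.47.

4.47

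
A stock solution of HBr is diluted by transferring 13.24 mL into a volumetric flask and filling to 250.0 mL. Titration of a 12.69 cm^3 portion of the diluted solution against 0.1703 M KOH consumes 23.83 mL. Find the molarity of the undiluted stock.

n(KOH) = 0.1703 x 0.02383 = 0.004058 mol.
n(HBr) in the aliquot = 0.004058 mol.
[diluted HBr] = 0.004058 / 0.01269 = 0.3198 M.
Dilution factor = 250.0/13.24 = 18.88, so [stock] = 0.3198 x 18.88 = 6.04 M.

6.04 M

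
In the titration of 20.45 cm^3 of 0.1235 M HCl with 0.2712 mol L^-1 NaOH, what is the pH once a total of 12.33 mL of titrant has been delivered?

n(acid) = 0.1235 x 0.02045 = 0.002526 mol; n(NaOH) added = 0.2712 x 0.01233 = 0.003344 mol.
Base is in excess by 0.003344 - 0.002526 = 0.0008183 mol in a total volume of 0.03278 L.
[OH^-] = 0.0008183/0.03278 = 0.02496 M, so pOH = 1.60 and pH = 14.00 - 1.60 = 12.40.

12.40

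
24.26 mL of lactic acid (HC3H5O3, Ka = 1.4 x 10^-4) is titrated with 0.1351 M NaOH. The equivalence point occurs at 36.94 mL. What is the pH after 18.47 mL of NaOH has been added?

18.47 mL is exactly half the equivalence volume (36.94/2), i.e. the half-equivalence point.
There, n(HA) = n(A^-), so pH = pKa = -log(1.4 x 10^-4) = 3.85.

3.85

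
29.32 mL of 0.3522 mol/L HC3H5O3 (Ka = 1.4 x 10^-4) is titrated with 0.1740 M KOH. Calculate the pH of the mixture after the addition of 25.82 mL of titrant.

3.74

Initial n(HC3H5O3) = 0.3522 x 0.02932 = 0.01033 mol.
n(KOH) added = 0.1740 x 0.02582 = 0.004493 mol, converting that many moles of HC3H5O3 to C3H5O3-.
Remaining n(HC3H5O3) = 0.005834 mol; n(C3H5O3-) = 0.004493 mol.
By Henderson-Hasselbalch, pH = pKa + log([A^-]/[HA]) = 3.85 + log(0.004493/0.005834) = 3.85 + (-0.11) = 3.74.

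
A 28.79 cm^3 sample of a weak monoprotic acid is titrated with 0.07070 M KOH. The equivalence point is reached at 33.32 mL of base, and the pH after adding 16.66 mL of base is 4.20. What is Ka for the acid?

6.3 x 10^-5

16.66 mL is half of the equivalence volume, so this is the half-equivalence point where [HA] = [A^-].
At half-equivalence pH = pKa, so pKa = 4.20.
Ka = 10^(-4.20) = 6.3 x 10^-5.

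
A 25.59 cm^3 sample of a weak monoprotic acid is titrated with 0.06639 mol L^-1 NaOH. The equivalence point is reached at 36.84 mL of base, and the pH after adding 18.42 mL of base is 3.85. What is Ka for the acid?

18.42 mL is half of the equivalence volume, so this is the half-equivalence point where [HA] = [A^-].
At half-equivalence pH = pKa, so pKa = 3.85.
Ka = 10^(-3.85) = 1.4 x 10^-4.

1.4 x 10^-4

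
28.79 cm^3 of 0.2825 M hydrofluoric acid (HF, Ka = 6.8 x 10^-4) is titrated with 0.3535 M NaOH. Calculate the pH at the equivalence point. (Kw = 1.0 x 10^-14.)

8.18

n(HF) = 0.2825 x 0.02879 = 0.008133 mol; V(NaOH) at equivalence = 0.008133/0.3535 = 0.02301 L.
At equivalence all the acid is converted to F-; total volume = 0.02879 + 0.02301 = 0.05180 L, so [F-] = 0.008133/0.05180 = 0.1570 M.
Kb = Kw/Ka = 1.0e-14 / 6.8 x 10^-4 = 1.47e-11.
[OH^-] = sqrt(Kb x [F-]) = sqrt(1.47e-11 x 0.1570) = 1.52e-6 M.
pOH = 5.82, so pH = 14.00 - 5.82 = 8.18.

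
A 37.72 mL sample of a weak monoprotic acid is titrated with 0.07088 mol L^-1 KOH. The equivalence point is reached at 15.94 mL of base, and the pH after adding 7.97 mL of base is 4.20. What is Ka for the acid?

6.3 x 10^-5

7.97 mL is half of the equivalence volume, so this is the half-equivalence point where [HA] = [A^-].
At half-equivalence pH = pKa, so pKa = 4.20.
Ka = 10^(-4.20) = 6.3 x 10^-5.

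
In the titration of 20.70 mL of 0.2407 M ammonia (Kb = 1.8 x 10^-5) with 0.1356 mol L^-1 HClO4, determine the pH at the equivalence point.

n(NH3) = 0.2407 x 0.02070 = 0.004982 mol; V(HClO4) at equivalence = 0.004982/0.1356 = 0.03674 L.
At equivalence the base is fully converted to NH4+; total volume = 0.05744 L, so [NH4+] = 0.004982/0.05744 = 0.08674 M.
Ka(NH4+) = Kw/Kb = 1.0e-14 / 1.8 x 10^-5 = 5.56e-10.
[H^+] = sqrt(Ka x [NH4+]) = sqrt(5.56e-10 x 0.08674) = 6.94e-6 M.
pH = -log(6.94e-6) = 5.16.

5.16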